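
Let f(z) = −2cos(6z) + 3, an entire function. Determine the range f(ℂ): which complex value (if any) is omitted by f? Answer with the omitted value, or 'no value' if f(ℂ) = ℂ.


Little Picard bounds the complement of f(ℂ) to at most one point.
cos is entire and surjective onto ℂ: for every w ∈ ℂ, cos(ζ) = w has a solution ζ ∈ ℂ (e.g., via the complex inverse arccos). With ζ = 6z this gives z = ζ/(6). Then -2·cos(6z) takes every value in -2·ℂ = ℂ, and adding 3 is a bijection of ℂ. So f is surjective and omits no value. (Note: only on the real line is cos bounded by [−1, 1].)

Omitted value: no value.


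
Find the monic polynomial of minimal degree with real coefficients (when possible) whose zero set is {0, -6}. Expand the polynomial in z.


The polynomial is p(z) = ∏_{α ∈ S} (z − α), where S = {0, -6}.
Expanding the product yields: p(z) = z^2 + 6·z.
The resulting polynomial has degree 2 and real coefficients as required.

p(z) = z^2 + 6·z.


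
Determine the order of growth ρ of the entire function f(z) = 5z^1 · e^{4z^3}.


M(r) = max_{|z|=r} |5|·|z|^1·|e^{4z^3}| = 5·r^1 · e^{4r^3} (the factors attain their maxima compatibly on |z|=r). Then log M(r) = log 5 + 1·log r + 4r^3, dominated by the last term, so log log M(r) ~ 3·log r. The polynomial factor 5z^1 contributes only a log r term and does not affect the order. ρ = 3.
Therefore ρ = 3.

Order ρ = 3.


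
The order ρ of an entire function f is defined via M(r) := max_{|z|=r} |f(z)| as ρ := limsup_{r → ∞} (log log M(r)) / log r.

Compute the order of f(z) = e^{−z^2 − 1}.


|e^{−z^2 − 1}| = e^{Re(-1·z^2) + -1} ≤ e^{1|z|^2 + -1} = e^{1r^2 + -1} on |z| = r, so ρ ≤ 2. Choosing z on |z|=r so that -1·z^2 is real positive (always possible by picking arg z appropriately) gives |f(z)| = e^{1r^2 + -1}, matching the bound. The additive constant -1 does not affect log log M(r) ~ 2·log r. Hence ρ = 2.
Therefore ρ = 2.

Order ρ = 2.


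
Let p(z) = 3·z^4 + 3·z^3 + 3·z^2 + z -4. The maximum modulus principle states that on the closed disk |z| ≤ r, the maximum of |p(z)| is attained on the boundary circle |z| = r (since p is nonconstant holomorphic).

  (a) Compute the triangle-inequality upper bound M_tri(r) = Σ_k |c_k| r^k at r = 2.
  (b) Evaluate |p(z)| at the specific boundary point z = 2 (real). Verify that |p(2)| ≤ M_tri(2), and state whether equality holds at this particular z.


Coefficients: c_0 = -4, c_1 = 1, c_2 = 3, c_3 = 3, c_4 = 3. Radius r = 2.
Part (a). Triangle bound: M_tri(r) = Σ_k |c_k| r^k
  = |-4|·2^0 + |1|·2^1 + |3|·2^2 + |3|·2^3 + |3|·2^4
  = 4 + 2 + 12 + 24 + 48 = 90.
This bounds M(r) := max_{|z|=r} |p(z)| from above; equality holds iff all terms c_k z^k can be made to align in phase at a single z on |z|=r.
Part (b). At z = 2 (real, on the circle |z| = r):
  p(2) = (-4)·2^0 + (1)·2^1 + (3)·2^2 + (3)·2^3 + (3)·2^4 = 82.
  |p(2)| = 82.
Check: |p(2)| = 82 ≤ 90 = M_tri(2). ✓ Equality does not hold at z = 2 (the coefficients have mixed signs, so the terms do not all align in phase there).

M_tri(2) = 90; |p(2)| = 82; equality at z=2: no.


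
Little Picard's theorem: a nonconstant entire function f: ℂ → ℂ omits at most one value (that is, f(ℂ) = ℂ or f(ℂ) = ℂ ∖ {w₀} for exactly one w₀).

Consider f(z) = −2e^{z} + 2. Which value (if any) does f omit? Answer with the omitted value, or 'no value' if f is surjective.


Little Picard bounds the complement of f(ℂ) to at most one point.
e^{z} is never zero on ℂ, so -2·e^{z} takes every value in ℂ ∖ {0}. Adding 2 shifts the range to ℂ ∖ {2}. Thus f omits exactly the value 2.

Omitted value: 2.


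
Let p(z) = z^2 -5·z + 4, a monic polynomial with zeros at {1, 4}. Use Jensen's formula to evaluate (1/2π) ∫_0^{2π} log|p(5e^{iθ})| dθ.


Zeros: 1, 4; r = 5.
Inside |z| < r: 1, 4. Outside (|z| ≥ r): ∅.
p(0) = 4, so log|p(0)| = log(4) = 1.3863.
Apply Jensen: I(r) = log|p(0)| + Σ_k log(r/|z_k|), summed over zeros inside |z| < r.
  log(r/|z_k|) for z_k = 1: log(5/1) = 1.6094
  log(r/|z_k|) for z_k = 4: log(5/4) = 0.2231
Sum over inside zeros: 1.8326.
I(r) = log|p(0)| + (inside sum) = 1.3863 + 1.8326 = 3.2189.
Closed form (all zeros inside, monic): I(r) = n·log(r) = 2·log(5) = 3.2189. ✓

I(r) ≈ 3.2189.


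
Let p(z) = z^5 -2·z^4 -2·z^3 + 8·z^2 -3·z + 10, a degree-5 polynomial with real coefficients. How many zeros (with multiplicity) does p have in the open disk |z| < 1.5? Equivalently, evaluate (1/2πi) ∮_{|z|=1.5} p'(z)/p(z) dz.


The zeros of p are: (2 + 1i), (2 - 1i), -2, (0 + 1i), (0 - 1i).
Their magnitudes are: 2.236, 2.236, 2, 1, 1.
Zeros with |z| < R = 1.5: (0 + 1i), (0 - 1i).
Count = 2.
By the argument principle, (1/2πi) ∮_{|z|=R} p'(z)/p(z) dz equals exactly this count.

Number of zeros inside |z| < 1.5: 2.


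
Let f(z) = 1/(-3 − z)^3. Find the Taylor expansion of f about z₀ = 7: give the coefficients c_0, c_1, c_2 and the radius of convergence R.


Let w = z − z₀, so z = z₀ + w.
Then -3 − z = -3 − (z₀ + w) = (-3 − z₀) − w = -10 − w.
f(z) = 1/(-10 − w)^3 = (1/(-10)^3) · (1 − w/(-10))^{−3}.
By the binomial series (1−u)^{−3} = Σ_{n≥0} C(n+2, 2) u^n for |u|<1, with u = w/(-10):
  c_n = C(n+2, 2) / (-10)^(n+3).
  c_0 = 1/(-10)^3 = -1/1000.
  c_1 = 3/(-10)^4 = 3/10000.
  c_2 = 6/(-10)^5 = -3/50000.
The series is valid for |w/d| < 1, i.e. |z − z₀| < |d|.
Radius of convergence: R = |-3 − z₀| = |-10| = 10 (distance from z₀ to the singularity z = -3).

c_0 = -1/1000, c_1 = 3/10000, c_2 = -3/50000; R = 10.


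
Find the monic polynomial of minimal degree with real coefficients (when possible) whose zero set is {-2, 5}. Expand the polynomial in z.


The polynomial is p(z) = ∏_{α ∈ S} (z − α), where S = {-2, 5}.
Expanding the product yields: p(z) = z^2 -3·z -10.
The resulting polynomial has degree 2 and real coefficients as required.

p(z) = z^2 -3·z -10.


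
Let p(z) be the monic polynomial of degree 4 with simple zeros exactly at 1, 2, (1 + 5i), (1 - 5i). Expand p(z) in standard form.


The polynomial is p(z) = ∏_{α ∈ S} (z − α), where S = {1, 2, (1 + 5i), (1 - 5i)}.
Expanding the product yields: p(z) = z^4 -5·z^3 + 34·z^2 -82·z + 52.
Note conjugate pairs combine to real quadratics: (z − (1+5i))(z − (1−5i)) = z² − 2z + 26.
The resulting polynomial has degree 4 and real coefficients as required.

p(z) = z^4 -5·z^3 + 34·z^2 -82·z + 52.


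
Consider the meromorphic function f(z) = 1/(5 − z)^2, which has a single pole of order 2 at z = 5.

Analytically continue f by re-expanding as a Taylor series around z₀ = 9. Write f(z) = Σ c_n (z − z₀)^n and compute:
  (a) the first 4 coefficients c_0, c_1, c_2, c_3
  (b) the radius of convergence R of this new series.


Let w = z − z₀, so z = z₀ + w.
Then 5 − z = 5 − (z₀ + w) = (5 − z₀) − w = -4 − w.
f(z) = 1/(-4 − w)^2 = (1/(-4)^2) · (1 − w/(-4))^{−2}.
By the binomial series (1−u)^{−2} = Σ_{n≥0} C(n+1, 1) u^n for |u|<1, with u = w/(-4):
  c_n = C(n+1, 1) / (-4)^(n+2).
  c_0 = 1/(-4)^2 = 1/16.
  c_1 = 2/(-4)^3 = -1/32.
  c_2 = 3/(-4)^4 = 3/256.
  c_3 = 4/(-4)^5 = -1/256.
The series is valid for |w/d| < 1, i.e. |z − z₀| < |d|.
Radius of convergence: R = |5 − z₀| = |-4| = 4 (distance from z₀ to the singularity z = 5).

c_0 = 1/16, c_1 = -1/32, c_2 = 3/256, c_3 = -1/256; R = 4.


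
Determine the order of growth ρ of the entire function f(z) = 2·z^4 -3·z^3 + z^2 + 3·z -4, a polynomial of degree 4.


|f(z)| ≤ Σ|c_k|·r^k = O(r^4) as r → ∞. Polynomial growth is O(e^{r^ε}) for every ε > 0 (since r^4/e^{r^ε} → 0), so ρ ≤ ε for all ε > 0, i.e. ρ = 0. Every nonconstant polynomial has order 0.
Therefore ρ = 0.

Order ρ = 0.


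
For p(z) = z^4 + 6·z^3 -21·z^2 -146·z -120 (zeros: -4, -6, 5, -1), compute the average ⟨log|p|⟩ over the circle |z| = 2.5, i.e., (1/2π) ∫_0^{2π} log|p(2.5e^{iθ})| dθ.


Zeros: -6, -4, -1, 5; r = 2.5.
Inside |z| < r: -1. Outside (|z| ≥ r): -6, -4, 5.
p(0) = -120, so log|p(0)| = log(120) = 4.7875.
Apply Jensen: I(r) = log|p(0)| + Σ_k log(r/|z_k|), summed over zeros inside |z| < r.
  log(r/|z_k|) for z_k = -1: log(2.5/1) = 0.9163
  Outside zeros (-6, -4, 5) contribute nothing to the Jensen sum.
Sum over inside zeros: 0.9163.
I(r) = log|p(0)| + (inside sum) = 4.7875 + 0.9163 = 5.7038.
Note: since some zeros are outside |z| ≤ r, the simplified n·log(r) form does NOT apply — only the inside zeros contribute.

I(r) ≈ 5.7038.


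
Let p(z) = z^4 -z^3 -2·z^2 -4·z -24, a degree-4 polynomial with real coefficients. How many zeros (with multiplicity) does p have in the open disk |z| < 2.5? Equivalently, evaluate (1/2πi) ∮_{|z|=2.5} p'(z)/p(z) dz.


The zeros of p are: -2, 3, (0 + 2i), (0 - 2i).
Their magnitudes are: 2, 3, 2, 2.
Zeros with |z| < R = 2.5: -2, (0 + 2i), (0 - 2i).
Count = 3.
By the argument principle, (1/2πi) ∮_{|z|=R} p'(z)/p(z) dz equals exactly this count.

Number of zeros inside |z| < 2.5: 3.


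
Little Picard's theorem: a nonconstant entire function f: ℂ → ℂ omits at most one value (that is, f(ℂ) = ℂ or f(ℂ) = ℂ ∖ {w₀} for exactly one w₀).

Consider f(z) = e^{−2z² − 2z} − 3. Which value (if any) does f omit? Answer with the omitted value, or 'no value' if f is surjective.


Little Picard bounds the complement of f(ℂ) to at most one point.
The exponent g(z) = −2z² − 2z is a nonconstant polynomial, hence surjective onto ℂ. So e^{g(z)} takes every value in {e^w : w ∈ ℂ} = ℂ ∖ {0}. Adding -3 shifts the range to ℂ ∖ {-3}. f omits exactly -3.

Omitted value: -3.


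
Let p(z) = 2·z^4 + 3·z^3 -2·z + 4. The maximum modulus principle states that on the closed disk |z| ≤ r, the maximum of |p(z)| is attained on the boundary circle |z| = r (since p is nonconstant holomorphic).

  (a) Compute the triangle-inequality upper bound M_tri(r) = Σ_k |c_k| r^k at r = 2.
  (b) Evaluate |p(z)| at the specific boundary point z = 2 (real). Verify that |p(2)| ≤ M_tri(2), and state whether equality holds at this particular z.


Coefficients: c_0 = 4, c_1 = -2, c_2 = 0, c_3 = 3, c_4 = 2. Radius r = 2.
Part (a). Triangle bound: M_tri(r) = Σ_k |c_k| r^k
  = |4|·2^0 + |-2|·2^1 + |0|·2^2 + |3|·2^3 + |2|·2^4
  = 4 + 4 + 0 + 24 + 32 = 64.
This bounds M(r) := max_{|z|=r} |p(z)| from above; equality holds iff all terms c_k z^k can be made to align in phase at a single z on |z|=r.
Part (b). At z = 2 (real, on the circle |z| = r):
  p(2) = (4)·2^0 + (-2)·2^1 + (0)·2^2 + (3)·2^3 + (2)·2^4 = 56.
  |p(2)| = 56.
Check: |p(2)| = 56 ≤ 64 = M_tri(2). ✓ Equality does not hold at z = 2 (the coefficients have mixed signs, so the terms do not all align in phase there).

M_tri(2) = 64; |p(2)| = 56; equality at z=2: no.


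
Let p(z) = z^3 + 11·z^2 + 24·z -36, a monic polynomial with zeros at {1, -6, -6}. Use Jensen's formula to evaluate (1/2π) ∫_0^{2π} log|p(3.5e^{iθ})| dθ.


Zeros: -6, -6, 1; r = 3.5.
Inside |z| < r: 1. Outside (|z| ≥ r): -6, -6.
p(0) = -36, so log|p(0)| = log(36) = 3.5835.
Apply Jensen: I(r) = log|p(0)| + Σ_k log(r/|z_k|), summed over zeros inside |z| < r.
  log(r/|z_k|) for z_k = 1: log(3.5/1) = 1.2528
  Outside zeros (-6, -6) contribute nothing to the Jensen sum.
Sum over inside zeros: 1.2528.
I(r) = log|p(0)| + (inside sum) = 3.5835 + 1.2528 = 4.8363.
Note: since some zeros are outside |z| ≤ r, the simplified n·log(r) form does NOT apply — only the inside zeros contribute.

I(r) ≈ 4.8363.


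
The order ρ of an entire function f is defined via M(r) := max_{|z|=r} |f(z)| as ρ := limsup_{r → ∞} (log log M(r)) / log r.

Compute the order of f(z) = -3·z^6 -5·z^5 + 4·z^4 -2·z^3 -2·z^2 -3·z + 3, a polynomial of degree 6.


|f(z)| ≤ Σ|c_k|·r^k = O(r^6) as r → ∞. Polynomial growth is O(e^{r^ε}) for every ε > 0 (since r^6/e^{r^ε} → 0), so ρ ≤ ε for all ε > 0, i.e. ρ = 0. Every nonconstant polynomial has order 0.
Therefore ρ = 0.

Order ρ = 0.


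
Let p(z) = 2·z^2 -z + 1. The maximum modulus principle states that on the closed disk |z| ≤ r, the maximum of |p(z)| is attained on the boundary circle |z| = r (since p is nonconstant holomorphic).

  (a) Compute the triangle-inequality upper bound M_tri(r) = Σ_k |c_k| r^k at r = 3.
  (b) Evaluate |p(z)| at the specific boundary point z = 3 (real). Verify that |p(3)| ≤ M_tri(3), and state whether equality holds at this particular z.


Coefficients: c_0 = 1, c_1 = -1, c_2 = 2. Radius r = 3.
Part (a). Triangle bound: M_tri(r) = Σ_k |c_k| r^k
  = |1|·3^0 + |-1|·3^1 + |2|·3^2
  = 1 + 3 + 18 = 22.
This bounds M(r) := max_{|z|=r} |p(z)| from above; equality holds iff all terms c_k z^k can be made to align in phase at a single z on |z|=r.
Part (b). At z = 3 (real, on the circle |z| = r):
  p(3) = (1)·3^0 + (-1)·3^1 + (2)·3^2 = 16.
  |p(3)| = 16.
Check: |p(3)| = 16 ≤ 22 = M_tri(3). ✓ Equality does not hold at z = 3 (the coefficients have mixed signs, so the terms do not all align in phase there).

M_tri(3) = 22; |p(3)| = 16; equality at z=3: no.


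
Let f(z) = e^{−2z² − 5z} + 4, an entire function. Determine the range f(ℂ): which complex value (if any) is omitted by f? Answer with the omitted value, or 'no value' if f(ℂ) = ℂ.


Little Picard bounds the complement of f(ℂ) to at most one point.
The exponent g(z) = −2z² − 5z is a nonconstant polynomial, hence surjective onto ℂ. So e^{g(z)} takes every value in {e^w : w ∈ ℂ} = ℂ ∖ {0}. Adding 4 shifts the range to ℂ ∖ {4}. f omits exactly 4.

Omitted value: 4.


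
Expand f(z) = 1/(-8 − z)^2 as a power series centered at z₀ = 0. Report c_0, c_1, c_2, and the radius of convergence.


Let w = z − z₀, so z = z₀ + w.
Then -8 − z = -8 − (z₀ + w) = (-8 − z₀) − w = -8 − w.
f(z) = 1/(-8 − w)^2 = (1/(-8)^2) · (1 − w/(-8))^{−2}.
By the binomial series (1−u)^{−2} = Σ_{n≥0} C(n+1, 1) u^n for |u|<1, with u = w/(-8):
  c_n = C(n+1, 1) / (-8)^(n+2).
  c_0 = 1/(-8)^2 = 1/64.
  c_1 = 2/(-8)^3 = -1/256.
  c_2 = 3/(-8)^4 = 3/4096.
The series is valid for |w/d| < 1, i.e. |z − z₀| < |d|.
Radius of convergence: R = |-8 − z₀| = |-8| = 8 (distance from z₀ to the singularity z = -8).

c_0 = 1/64, c_1 = -1/256, c_2 = 3/4096; R = 8.


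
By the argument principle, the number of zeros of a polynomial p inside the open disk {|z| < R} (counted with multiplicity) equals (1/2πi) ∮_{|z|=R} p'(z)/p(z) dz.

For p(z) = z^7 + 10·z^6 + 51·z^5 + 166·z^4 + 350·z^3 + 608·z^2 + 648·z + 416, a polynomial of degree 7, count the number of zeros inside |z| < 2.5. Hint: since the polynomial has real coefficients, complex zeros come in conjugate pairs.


The zeros of p are: (-1 + 1i), (-1 - 1i), -4, (-2 + 3i), (-2 - 3i), (0 + 2i), (0 - 2i).
Their magnitudes are: 1.414, 1.414, 4, 3.606, 3.606, 2, 2.
Zeros with |z| < R = 2.5: (-1 + 1i), (-1 - 1i), (0 + 2i), (0 - 2i).
Count = 4.
By the argument principle, (1/2πi) ∮_{|z|=R} p'(z)/p(z) dz equals exactly this count.

Number of zeros inside |z| < 2.5: 4.


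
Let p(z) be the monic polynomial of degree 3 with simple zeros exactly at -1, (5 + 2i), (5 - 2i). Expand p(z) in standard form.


The polynomial is p(z) = ∏_{α ∈ S} (z − α), where S = {-1, (5 + 2i), (5 - 2i)}.
Expanding the product yields: p(z) = z^3 -9·z^2 + 19·z + 29.
Note conjugate pairs combine to real quadratics: (z − (5+2i))(z − (5−2i)) = z² − 10z + 29.
The resulting polynomial has degree 3 and real coefficients as required.

p(z) = z^3 -9·z^2 + 19·z + 29.


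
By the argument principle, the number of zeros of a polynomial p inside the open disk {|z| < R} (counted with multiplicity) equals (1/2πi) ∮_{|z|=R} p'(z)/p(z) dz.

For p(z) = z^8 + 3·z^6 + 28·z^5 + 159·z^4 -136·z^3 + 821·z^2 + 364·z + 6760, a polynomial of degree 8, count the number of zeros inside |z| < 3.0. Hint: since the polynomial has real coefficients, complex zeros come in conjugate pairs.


The zeros of p are: (-1 + 2i), (-1 - 2i), (2 + 3i), (2 - 3i), (2 + 2i), (2 - 2i), (-3 + 2i), (-3 - 2i).
Their magnitudes are: 2.236, 2.236, 3.606, 3.606, 2.828, 2.828, 3.606, 3.606.
Zeros with |z| < R = 3.0: (-1 + 2i), (-1 - 2i), (2 + 2i), (2 - 2i).
Count = 4.
By the argument principle, (1/2πi) ∮_{|z|=R} p'(z)/p(z) dz equals exactly this count.

Number of zeros inside |z| < 3.0: 4.


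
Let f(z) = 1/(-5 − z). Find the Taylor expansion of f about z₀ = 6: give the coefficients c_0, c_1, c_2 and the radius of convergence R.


Let w = z − z₀, so z = z₀ + w.
Then -5 − z = -5 − (z₀ + w) = (-5 − z₀) − w = -11 − w.
f(z) = 1/(-11 − w) = (1/(-11)) · 1/(1 − w/(-11)) = Σ_{n≥0} w^n / (-11)^(n+1).
So c_n = 1/(-11)^(n+1):
  c_0 = 1/(-11)^1 = -1/11.
  c_1 = 1/(-11)^2 = 1/121.
  c_2 = 1/(-11)^3 = -1/1331.
The series is valid for |w/d| < 1, i.e. |z − z₀| < |d|.
Radius of convergence: R = |-5 − z₀| = |-11| = 11 (distance from z₀ to the singularity z = -5).

c_0 = -1/11, c_1 = 1/121, c_2 = -1/1331; R = 11.


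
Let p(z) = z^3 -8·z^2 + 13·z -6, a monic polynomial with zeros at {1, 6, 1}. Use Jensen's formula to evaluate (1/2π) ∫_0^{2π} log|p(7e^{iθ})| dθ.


Zeros: 1, 1, 6; r = 7.
Inside |z| < r: 1, 1, 6. Outside (|z| ≥ r): ∅.
p(0) = -6, so log|p(0)| = log(6) = 1.7918.
Apply Jensen: I(r) = log|p(0)| + Σ_k log(r/|z_k|), summed over zeros inside |z| < r.
  log(r/|z_k|) for z_k = 1: log(7/1) = 1.9459
  log(r/|z_k|) for z_k = 6: log(7/6) = 0.1542
  log(r/|z_k|) for z_k = 1: log(7/1) = 1.9459
Sum over inside zeros: 4.0460.
I(r) = log|p(0)| + (inside sum) = 1.7918 + 4.0460 = 5.8377.
Closed form (all zeros inside, monic): I(r) = n·log(r) = 3·log(7) = 5.8377. ✓

I(r) ≈ 5.8377.


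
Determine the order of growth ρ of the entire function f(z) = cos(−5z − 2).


cos(w) is a linear combination of e^{iw} and e^{−iw} (or e^w, e^{−w} in the hyperbolic case), so |cos(w)| ≤ e^{|w|}. With w = −5z − 2, |w| ≤ 5|z| + 2 = 5r + 2 on |z| = r, giving M(r) ≤ e^{5r + 2}, so ρ ≤ 1. On a suitable ray (z = it for sin/cos; z = t for sinh/cosh, t real → ∞), |cos(−5z − 2)| grows like e^{5|t|}/2, so ρ ≥ 1. Hence ρ = 1.
Therefore ρ = 1.

Order ρ = 1.


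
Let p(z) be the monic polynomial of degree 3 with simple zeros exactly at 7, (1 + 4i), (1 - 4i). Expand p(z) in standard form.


The polynomial is p(z) = ∏_{α ∈ S} (z − α), where S = {7, (1 + 4i), (1 - 4i)}.
Expanding the product yields: p(z) = z^3 -9·z^2 + 31·z -119.
Note conjugate pairs combine to real quadratics: (z − (1+4i))(z − (1−4i)) = z² − 2z + 17.
The resulting polynomial has degree 3 and real coefficients as required.

p(z) = z^3 -9·z^2 + 31·z -119.


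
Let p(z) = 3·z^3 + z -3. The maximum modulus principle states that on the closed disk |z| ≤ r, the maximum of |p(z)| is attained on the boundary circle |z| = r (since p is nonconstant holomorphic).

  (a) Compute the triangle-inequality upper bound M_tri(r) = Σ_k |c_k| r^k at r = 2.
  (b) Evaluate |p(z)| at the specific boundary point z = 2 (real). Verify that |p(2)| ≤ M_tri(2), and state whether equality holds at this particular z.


Coefficients: c_0 = -3, c_1 = 1, c_2 = 0, c_3 = 3. Radius r = 2.
Part (a). Triangle bound: M_tri(r) = Σ_k |c_k| r^k
  = |-3|·2^0 + |1|·2^1 + |0|·2^2 + |3|·2^3
  = 3 + 2 + 0 + 24 = 29.
This bounds M(r) := max_{|z|=r} |p(z)| from above; equality holds iff all terms c_k z^k can be made to align in phase at a single z on |z|=r.
Part (b). At z = 2 (real, on the circle |z| = r):
  p(2) = (-3)·2^0 + (1)·2^1 + (0)·2^2 + (3)·2^3 = 23.
  |p(2)| = 23.
Check: |p(2)| = 23 ≤ 29 = M_tri(2). ✓ Equality does not hold at z = 2 (the coefficients have mixed signs, so the terms do not all align in phase there).

M_tri(2) = 29; |p(2)| = 23; equality at z=2: no.


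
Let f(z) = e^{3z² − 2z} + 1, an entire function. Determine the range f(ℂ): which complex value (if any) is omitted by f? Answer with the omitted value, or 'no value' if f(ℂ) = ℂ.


Little Picard bounds the complement of f(ℂ) to at most one point.
The exponent g(z) = 3z² − 2z is a nonconstant polynomial, hence surjective onto ℂ. So e^{g(z)} takes every value in {e^w : w ∈ ℂ} = ℂ ∖ {0}. Adding 1 shifts the range to ℂ ∖ {1}. f omits exactly 1.

Omitted value: 1.


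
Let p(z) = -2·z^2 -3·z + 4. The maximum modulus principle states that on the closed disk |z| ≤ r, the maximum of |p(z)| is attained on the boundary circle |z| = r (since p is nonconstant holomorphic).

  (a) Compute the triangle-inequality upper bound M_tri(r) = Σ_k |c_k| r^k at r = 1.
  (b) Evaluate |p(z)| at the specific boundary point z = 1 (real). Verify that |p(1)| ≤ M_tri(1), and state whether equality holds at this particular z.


Coefficients: c_0 = 4, c_1 = -3, c_2 = -2. Radius r = 1.
Part (a). Triangle bound: M_tri(r) = Σ_k |c_k| r^k
  = |4|·1^0 + |-3|·1^1 + |-2|·1^2
  = 4 + 3 + 2 = 9.
This bounds M(r) := max_{|z|=r} |p(z)| from above; equality holds iff all terms c_k z^k can be made to align in phase at a single z on |z|=r.
Part (b). At z = 1 (real, on the circle |z| = r):
  p(1) = (4)·1^0 + (-3)·1^1 + (-2)·1^2 = -1.
  |p(1)| = 1.
Check: |p(1)| = 1 ≤ 9 = M_tri(1). ✓ Equality does not hold at z = 1 (the coefficients have mixed signs, so the terms do not all align in phase there).

M_tri(1) = 9; |p(1)| = 1; equality at z=1: no.


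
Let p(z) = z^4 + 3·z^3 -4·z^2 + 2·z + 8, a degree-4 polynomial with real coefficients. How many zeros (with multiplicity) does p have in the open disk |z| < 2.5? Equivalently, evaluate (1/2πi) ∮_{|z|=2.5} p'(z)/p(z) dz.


The zeros of p are: (1 + 1i), (1 - 1i), -1, -4.
Their magnitudes are: 1.414, 1.414, 1, 4.
Zeros with |z| < R = 2.5: (1 + 1i), (1 - 1i), -1.
Count = 3.
By the argument principle, (1/2πi) ∮_{|z|=R} p'(z)/p(z) dz equals exactly this count.

Number of zeros inside |z| < 2.5: 3.


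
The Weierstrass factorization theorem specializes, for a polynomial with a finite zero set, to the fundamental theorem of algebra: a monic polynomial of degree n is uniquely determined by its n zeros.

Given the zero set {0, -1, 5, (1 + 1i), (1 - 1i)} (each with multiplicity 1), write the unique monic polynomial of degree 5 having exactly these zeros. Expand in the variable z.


The polynomial is p(z) = ∏_{α ∈ S} (z − α), where S = {0, -1, 5, (1 + 1i), (1 - 1i)}.
Expanding the product yields: p(z) = z^5 -6·z^4 + 5·z^3 + 2·z^2 -10·z.
Note conjugate pairs combine to real quadratics: (z − (1+1i))(z − (1−1i)) = z² − 2z + 2.
The resulting polynomial has degree 5 and real coefficients as required.

p(z) = z^5 -6·z^4 + 5·z^3 + 2·z^2 -10·z.


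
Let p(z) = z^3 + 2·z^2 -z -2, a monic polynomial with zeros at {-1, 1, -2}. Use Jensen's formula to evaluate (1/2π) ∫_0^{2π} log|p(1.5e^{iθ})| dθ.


Zeros: -2, -1, 1; r = 1.5.
Inside |z| < r: -1, 1. Outside (|z| ≥ r): -2.
p(0) = -2, so log|p(0)| = log(2) = 0.6931.
Apply Jensen: I(r) = log|p(0)| + Σ_k log(r/|z_k|), summed over zeros inside |z| < r.
  log(r/|z_k|) for z_k = -1: log(1.5/1) = 0.4055
  log(r/|z_k|) for z_k = 1: log(1.5/1) = 0.4055
  Outside zeros (-2) contribute nothing to the Jensen sum.
Sum over inside zeros: 0.8109.
I(r) = log|p(0)| + (inside sum) = 0.6931 + 0.8109 = 1.5041.
Note: since some zeros are outside |z| ≤ r, the simplified n·log(r) form does NOT apply — only the inside zeros contribute.

I(r) ≈ 1.5041.


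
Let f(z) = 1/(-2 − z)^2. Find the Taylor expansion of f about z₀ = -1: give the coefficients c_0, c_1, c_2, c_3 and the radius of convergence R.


Let w = z − z₀, so z = z₀ + w.
Then -2 − z = -2 − (z₀ + w) = (-2 − z₀) − w = -1 − w.
f(z) = 1/(-1 − w)^2 = (1/(-1)^2) · (1 − w/(-1))^{−2}.
By the binomial series (1−u)^{−2} = Σ_{n≥0} C(n+1, 1) u^n for |u|<1, with u = w/(-1):
  c_n = C(n+1, 1) / (-1)^(n+2).
  c_0 = 1/(-1)^2 = 1.
  c_1 = 2/(-1)^3 = -2.
  c_2 = 3/(-1)^4 = 3.
  c_3 = 4/(-1)^5 = -4.
The series is valid for |w/d| < 1, i.e. |z − z₀| < |d|.
Radius of convergence: R = |-2 − z₀| = |-1| = 1 (distance from z₀ to the singularity z = -2).

c_0 = 1, c_1 = -2, c_2 = 3, c_3 = -4; R = 1.


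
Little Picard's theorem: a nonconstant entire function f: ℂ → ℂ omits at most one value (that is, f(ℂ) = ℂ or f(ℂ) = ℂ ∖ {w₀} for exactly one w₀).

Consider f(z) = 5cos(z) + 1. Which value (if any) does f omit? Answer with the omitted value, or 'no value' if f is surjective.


Little Picard bounds the complement of f(ℂ) to at most one point.
cos is entire and surjective onto ℂ: for every w ∈ ℂ, cos(ζ) = w has a solution ζ ∈ ℂ (e.g., via the complex inverse arccos). With ζ = z this gives z = ζ/(1). Then 5·cos(z) takes every value in 5·ℂ = ℂ, and adding 1 is a bijection of ℂ. So f is surjective and omits no value. (Note: only on the real line is cos bounded by [−1, 1].)

Omitted value: no value.


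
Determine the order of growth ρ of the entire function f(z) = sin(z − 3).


sin(w) is a linear combination of e^{iw} and e^{−iw} (or e^w, e^{−w} in the hyperbolic case), so |sin(w)| ≤ e^{|w|}. With w = z − 3, |w| ≤ 1|z| + 3 = 1r + 3 on |z| = r, giving M(r) ≤ e^{1r + 3}, so ρ ≤ 1. On a suitable ray (z = it for sin/cos; z = t for sinh/cosh, t real → ∞), |sin(z − 3)| grows like e^{1|t|}/2, so ρ ≥ 1. Hence ρ = 1.
Therefore ρ = 1.

Order ρ = 1.


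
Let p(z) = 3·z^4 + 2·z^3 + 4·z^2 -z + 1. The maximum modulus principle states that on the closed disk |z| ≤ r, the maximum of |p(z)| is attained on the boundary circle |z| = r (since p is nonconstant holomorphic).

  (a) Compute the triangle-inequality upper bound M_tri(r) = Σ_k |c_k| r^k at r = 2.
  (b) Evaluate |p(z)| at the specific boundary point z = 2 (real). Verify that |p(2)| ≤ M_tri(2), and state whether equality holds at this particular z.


Coefficients: c_0 = 1, c_1 = -1, c_2 = 4, c_3 = 2, c_4 = 3. Radius r = 2.
Part (a). Triangle bound: M_tri(r) = Σ_k |c_k| r^k
  = |1|·2^0 + |-1|·2^1 + |4|·2^2 + |2|·2^3 + |3|·2^4
  = 1 + 2 + 16 + 16 + 48 = 83.
This bounds M(r) := max_{|z|=r} |p(z)| from above; equality holds iff all terms c_k z^k can be made to align in phase at a single z on |z|=r.
Part (b). At z = 2 (real, on the circle |z| = r):
  p(2) = (1)·2^0 + (-1)·2^1 + (4)·2^2 + (2)·2^3 + (3)·2^4 = 79.
  |p(2)| = 79.
Check: |p(2)| = 79 ≤ 83 = M_tri(2). ✓ Equality does not hold at z = 2 (the coefficients have mixed signs, so the terms do not all align in phase there).

M_tri(2) = 83; |p(2)| = 79; equality at z=2: no.


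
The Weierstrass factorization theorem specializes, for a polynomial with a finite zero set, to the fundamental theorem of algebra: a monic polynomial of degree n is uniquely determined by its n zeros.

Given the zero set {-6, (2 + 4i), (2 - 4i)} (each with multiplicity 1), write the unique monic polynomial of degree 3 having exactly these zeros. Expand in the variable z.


The polynomial is p(z) = ∏_{α ∈ S} (z − α), where S = {-6, (2 + 4i), (2 - 4i)}.
Expanding the product yields: p(z) = z^3 + 2·z^2 -4·z + 120.
Note conjugate pairs combine to real quadratics: (z − (2+4i))(z − (2−4i)) = z² − 4z + 20.
The resulting polynomial has degree 3 and real coefficients as required.

p(z) = z^3 + 2·z^2 -4·z + 120.


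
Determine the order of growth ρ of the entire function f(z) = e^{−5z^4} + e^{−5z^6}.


Each summand is entire of order 4 and 6 respectively (as in the single-exponential case). The order of a sum is at most the max of the orders, so ρ ≤ 6. For the lower bound: on |z|=r choose arg z so that -5z^6 is real positive; then |e^{-5z^6}| = e^{5r^6} while |e^{-5z^4}| ≤ e^{5r^4} = o(e^{5r^6}). So |f| ≥ e^{5r^6}(1 − o(1)) and ρ ≥ 6. Hence ρ = max(4, 6) = 6.
Therefore ρ = 6.

Order ρ = 6.


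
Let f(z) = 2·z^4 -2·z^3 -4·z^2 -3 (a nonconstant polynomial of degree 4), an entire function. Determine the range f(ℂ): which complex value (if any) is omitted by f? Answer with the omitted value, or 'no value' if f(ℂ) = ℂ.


Little Picard bounds the complement of f(ℂ) to at most one point.
For every w ∈ ℂ, the equation p(z) − w = 0 is a nonconstant polynomial in z and hence has at least one root by the fundamental theorem of algebra. So p is surjective onto ℂ, omitting no value.

Omitted value: no value.


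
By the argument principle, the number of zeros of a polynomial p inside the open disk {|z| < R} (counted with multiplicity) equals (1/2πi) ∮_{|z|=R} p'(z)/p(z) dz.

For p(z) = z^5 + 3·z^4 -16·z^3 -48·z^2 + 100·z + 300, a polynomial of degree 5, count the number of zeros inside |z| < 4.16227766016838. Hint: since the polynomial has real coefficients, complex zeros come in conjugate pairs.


The zeros of p are: (-3 + 1i), (-3 - 1i), (3 + 1i), (3 - 1i), -3.
Their magnitudes are: 3.162, 3.162, 3.162, 3.162, 3.
Zeros with |z| < R = 4.16227766016838: (-3 + 1i), (-3 - 1i), (3 + 1i), (3 - 1i), -3.
Count = 5.
By the argument principle, (1/2πi) ∮_{|z|=R} p'(z)/p(z) dz equals exactly this count.

Number of zeros inside |z| < 4.16227766016838: 5.


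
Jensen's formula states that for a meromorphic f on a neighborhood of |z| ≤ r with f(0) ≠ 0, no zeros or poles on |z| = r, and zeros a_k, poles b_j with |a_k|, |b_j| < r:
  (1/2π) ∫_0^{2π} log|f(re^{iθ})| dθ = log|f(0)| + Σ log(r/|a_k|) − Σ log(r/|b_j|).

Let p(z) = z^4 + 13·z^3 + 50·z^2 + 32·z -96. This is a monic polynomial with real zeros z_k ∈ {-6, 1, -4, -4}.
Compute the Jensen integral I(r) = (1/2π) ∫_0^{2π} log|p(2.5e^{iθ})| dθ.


Zeros: -6, -4, -4, 1; r = 2.5.
Inside |z| < r: 1. Outside (|z| ≥ r): -6, -4, -4.
p(0) = -96, so log|p(0)| = log(96) = 4.5643.
Apply Jensen: I(r) = log|p(0)| + Σ_k log(r/|z_k|), summed over zeros inside |z| < r.
  log(r/|z_k|) for z_k = 1: log(2.5/1) = 0.9163
  Outside zeros (-6, -4, -4) contribute nothing to the Jensen sum.
Sum over inside zeros: 0.9163.
I(r) = log|p(0)| + (inside sum) = 4.5643 + 0.9163 = 5.4806.
Note: since some zeros are outside |z| ≤ r, the simplified n·log(r) form does NOT apply — only the inside zeros contribute.

I(r) ≈ 5.4806.


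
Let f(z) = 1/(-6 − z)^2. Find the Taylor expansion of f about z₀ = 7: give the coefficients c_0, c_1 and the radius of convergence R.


Let w = z − z₀, so z = z₀ + w.
Then -6 − z = -6 − (z₀ + w) = (-6 − z₀) − w = -13 − w.
f(z) = 1/(-13 − w)^2 = (1/(-13)^2) · (1 − w/(-13))^{−2}.
By the binomial series (1−u)^{−2} = Σ_{n≥0} C(n+1, 1) u^n for |u|<1, with u = w/(-13):
  c_n = C(n+1, 1) / (-13)^(n+2).
  c_0 = 1/(-13)^2 = 1/169.
  c_1 = 2/(-13)^3 = -2/2197.
The series is valid for |w/d| < 1, i.e. |z − z₀| < |d|.
Radius of convergence: R = |-6 − z₀| = |-13| = 13 (distance from z₀ to the singularity z = -6).

c_0 = 1/169, c_1 = -2/2197; R = 13.


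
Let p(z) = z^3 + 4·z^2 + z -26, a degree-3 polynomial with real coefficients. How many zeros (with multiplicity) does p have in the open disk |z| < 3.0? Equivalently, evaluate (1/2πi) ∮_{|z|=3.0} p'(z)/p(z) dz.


The zeros of p are: (-3 + 2i), (-3 - 2i), 2.
Their magnitudes are: 3.606, 3.606, 2.
Zeros with |z| < R = 3.0: 2.
Count = 1.
By the argument principle, (1/2πi) ∮_{|z|=R} p'(z)/p(z) dz equals exactly this count.

Number of zeros inside |z| < 3.0: 1.


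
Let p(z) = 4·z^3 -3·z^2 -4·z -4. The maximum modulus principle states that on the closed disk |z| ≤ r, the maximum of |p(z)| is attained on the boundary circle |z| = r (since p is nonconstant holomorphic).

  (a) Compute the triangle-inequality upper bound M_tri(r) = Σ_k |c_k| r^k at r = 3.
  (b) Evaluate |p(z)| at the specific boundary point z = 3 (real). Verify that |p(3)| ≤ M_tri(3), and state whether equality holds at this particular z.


Coefficients: c_0 = -4, c_1 = -4, c_2 = -3, c_3 = 4. Radius r = 3.
Part (a). Triangle bound: M_tri(r) = Σ_k |c_k| r^k
  = |-4|·3^0 + |-4|·3^1 + |-3|·3^2 + |4|·3^3
  = 4 + 12 + 27 + 108 = 151.
This bounds M(r) := max_{|z|=r} |p(z)| from above; equality holds iff all terms c_k z^k can be made to align in phase at a single z on |z|=r.
Part (b). At z = 3 (real, on the circle |z| = r):
  p(3) = (-4)·3^0 + (-4)·3^1 + (-3)·3^2 + (4)·3^3 = 65.
  |p(3)| = 65.
Check: |p(3)| = 65 ≤ 151 = M_tri(3). ✓ Equality does not hold at z = 3 (the coefficients have mixed signs, so the terms do not all align in phase there).

M_tri(3) = 151; |p(3)| = 65; equality at z=3: no.


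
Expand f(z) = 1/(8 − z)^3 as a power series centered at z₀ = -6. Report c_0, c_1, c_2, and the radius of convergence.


Let w = z − z₀, so z = z₀ + w.
Then 8 − z = 8 − (z₀ + w) = (8 − z₀) − w = 14 − w.
f(z) = 1/(14 − w)^3 = (1/(14)^3) · (1 − w/(14))^{−3}.
By the binomial series (1−u)^{−3} = Σ_{n≥0} C(n+2, 2) u^n for |u|<1, with u = w/(14):
  c_n = C(n+2, 2) / (14)^(n+3).
  c_0 = 1/(14)^3 = 1/2744.
  c_1 = 3/(14)^4 = 3/38416.
  c_2 = 6/(14)^5 = 3/268912.
The series is valid for |w/d| < 1, i.e. |z − z₀| < |d|.
Radius of convergence: R = |8 − z₀| = |14| = 14 (distance from z₀ to the singularity z = 8).

c_0 = 1/2744, c_1 = 3/38416, c_2 = 3/268912; R = 14.


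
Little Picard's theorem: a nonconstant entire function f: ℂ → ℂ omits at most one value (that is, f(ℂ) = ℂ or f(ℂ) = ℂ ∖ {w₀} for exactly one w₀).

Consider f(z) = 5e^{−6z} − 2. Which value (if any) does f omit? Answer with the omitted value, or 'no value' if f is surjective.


Little Picard bounds the complement of f(ℂ) to at most one point.
e^{−6z} is never zero on ℂ, so 5·e^{−6z} takes every value in ℂ ∖ {0}. Adding -2 shifts the range to ℂ ∖ {-2}. Thus f omits exactly the value -2.

Omitted value: -2.


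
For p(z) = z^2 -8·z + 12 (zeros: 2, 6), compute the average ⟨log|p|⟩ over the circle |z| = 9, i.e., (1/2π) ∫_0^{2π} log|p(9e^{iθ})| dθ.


Zeros: 2, 6; r = 9.
Inside |z| < r: 2, 6. Outside (|z| ≥ r): ∅.
p(0) = 12, so log|p(0)| = log(12) = 2.4849.
Apply Jensen: I(r) = log|p(0)| + Σ_k log(r/|z_k|), summed over zeros inside |z| < r.
  log(r/|z_k|) for z_k = 2: log(9/2) = 1.5041
  log(r/|z_k|) for z_k = 6: log(9/6) = 0.4055
Sum over inside zeros: 1.9095.
I(r) = log|p(0)| + (inside sum) = 2.4849 + 1.9095 = 4.3944.
Closed form (all zeros inside, monic): I(r) = n·log(r) = 2·log(9) = 4.3944. ✓

I(r) ≈ 4.3944.


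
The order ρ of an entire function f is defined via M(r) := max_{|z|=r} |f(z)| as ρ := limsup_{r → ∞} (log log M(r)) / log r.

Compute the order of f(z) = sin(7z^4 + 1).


Write sin(w) = (e^{iw} ± e^{−iw})/(2 or 2i), so |sin(w)| ≤ e^{|w|}. With w = 7z^4 + 1, |w| ≤ 7r^4 + 1 on |z|=r, giving M(r) ≤ e^{7r^4 + 1} and ρ ≤ 4. For the lower bound, choose z on |z|=r with 7z^4 purely imaginary of modulus 7r^4; then |sin(7z^4 + 1)| grows like e^{7r^4}/2, so ρ ≥ 4. Hence ρ = 4.
Therefore ρ = 4.

Order ρ = 4.


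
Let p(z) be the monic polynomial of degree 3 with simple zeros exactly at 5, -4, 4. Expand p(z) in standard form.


The polynomial is p(z) = ∏_{α ∈ S} (z − α), where S = {5, -4, 4}.
Expanding the product yields: p(z) = z^3 -5·z^2 -16·z + 80.
The resulting polynomial has degree 3 and real coefficients as required.

p(z) = z^3 -5·z^2 -16·z + 80.


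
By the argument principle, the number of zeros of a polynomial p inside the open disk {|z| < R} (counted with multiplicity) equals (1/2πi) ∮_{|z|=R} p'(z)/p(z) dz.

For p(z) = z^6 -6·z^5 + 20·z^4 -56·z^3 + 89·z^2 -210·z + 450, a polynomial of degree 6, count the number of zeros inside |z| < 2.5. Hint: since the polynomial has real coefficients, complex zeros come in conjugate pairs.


The zeros of p are: 3, (-1 + 2i), (-1 - 2i), (1 + 3i), (1 - 3i), 3.
Their magnitudes are: 3, 2.236, 2.236, 3.162, 3.162, 3.
Zeros with |z| < R = 2.5: (-1 + 2i), (-1 - 2i).
Count = 2.
By the argument principle, (1/2πi) ∮_{|z|=R} p'(z)/p(z) dz equals exactly this count.

Number of zeros inside |z| < 2.5: 2.


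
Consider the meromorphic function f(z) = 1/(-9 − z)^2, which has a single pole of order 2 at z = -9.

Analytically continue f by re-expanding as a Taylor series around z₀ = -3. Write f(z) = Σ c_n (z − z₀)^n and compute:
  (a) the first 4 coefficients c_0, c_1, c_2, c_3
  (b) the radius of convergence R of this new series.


Let w = z − z₀, so z = z₀ + w.
Then -9 − z = -9 − (z₀ + w) = (-9 − z₀) − w = -6 − w.
f(z) = 1/(-6 − w)^2 = (1/(-6)^2) · (1 − w/(-6))^{−2}.
By the binomial series (1−u)^{−2} = Σ_{n≥0} C(n+1, 1) u^n for |u|<1, with u = w/(-6):
  c_n = C(n+1, 1) / (-6)^(n+2).
  c_0 = 1/(-6)^2 = 1/36.
  c_1 = 2/(-6)^3 = -1/108.
  c_2 = 3/(-6)^4 = 1/432.
  c_3 = 4/(-6)^5 = -1/1944.
The series is valid for |w/d| < 1, i.e. |z − z₀| < |d|.
Radius of convergence: R = |-9 − z₀| = |-6| = 6 (distance from z₀ to the singularity z = -9).

c_0 = 1/36, c_1 = -1/108, c_2 = 1/432, c_3 = -1/1944; R = 6.


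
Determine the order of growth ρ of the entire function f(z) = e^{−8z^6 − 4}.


|e^{−8z^6 − 4}| = e^{Re(-8·z^6) + -4} ≤ e^{8|z|^6 + -4} = e^{8r^6 + -4} on |z| = r, so ρ ≤ 6. Choosing z on |z|=r so that -8·z^6 is real positive (always possible by picking arg z appropriately) gives |f(z)| = e^{8r^6 + -4}, matching the bound. The additive constant -4 does not affect log log M(r) ~ 6·log r. Hence ρ = 6.
Therefore ρ = 6.

Order ρ = 6.


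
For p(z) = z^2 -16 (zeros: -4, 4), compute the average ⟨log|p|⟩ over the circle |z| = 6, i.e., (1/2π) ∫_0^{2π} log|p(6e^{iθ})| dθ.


Zeros: -4, 4; r = 6.
Inside |z| < r: -4, 4. Outside (|z| ≥ r): ∅.
p(0) = -16, so log|p(0)| = log(16) = 2.7726.
Apply Jensen: I(r) = log|p(0)| + Σ_k log(r/|z_k|), summed over zeros inside |z| < r.
  log(r/|z_k|) for z_k = -4: log(6/4) = 0.4055
  log(r/|z_k|) for z_k = 4: log(6/4) = 0.4055
Sum over inside zeros: 0.8109.
I(r) = log|p(0)| + (inside sum) = 2.7726 + 0.8109 = 3.5835.
Closed form (all zeros inside, monic): I(r) = n·log(r) = 2·log(6) = 3.5835. ✓

I(r) ≈ 3.5835.


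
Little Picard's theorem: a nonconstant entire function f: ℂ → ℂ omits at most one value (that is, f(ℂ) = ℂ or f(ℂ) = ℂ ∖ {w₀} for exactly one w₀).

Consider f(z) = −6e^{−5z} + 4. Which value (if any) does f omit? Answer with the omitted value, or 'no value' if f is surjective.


Little Picard bounds the complement of f(ℂ) to at most one point.
e^{−5z} is never zero on ℂ, so -6·e^{−5z} takes every value in ℂ ∖ {0}. Adding 4 shifts the range to ℂ ∖ {4}. Thus f omits exactly the value 4.

Omitted value: 4.


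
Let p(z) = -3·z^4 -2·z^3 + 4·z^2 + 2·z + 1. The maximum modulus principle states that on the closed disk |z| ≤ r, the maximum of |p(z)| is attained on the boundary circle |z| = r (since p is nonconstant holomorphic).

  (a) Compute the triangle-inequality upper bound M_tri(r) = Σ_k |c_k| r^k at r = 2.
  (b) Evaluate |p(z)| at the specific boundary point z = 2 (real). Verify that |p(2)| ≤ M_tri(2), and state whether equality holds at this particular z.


Coefficients: c_0 = 1, c_1 = 2, c_2 = 4, c_3 = -2, c_4 = -3. Radius r = 2.
Part (a). Triangle bound: M_tri(r) = Σ_k |c_k| r^k
  = |1|·2^0 + |2|·2^1 + |4|·2^2 + |-2|·2^3 + |-3|·2^4
  = 1 + 4 + 16 + 16 + 48 = 85.
This bounds M(r) := max_{|z|=r} |p(z)| from above; equality holds iff all terms c_k z^k can be made to align in phase at a single z on |z|=r.
Part (b). At z = 2 (real, on the circle |z| = r):
  p(2) = (1)·2^0 + (2)·2^1 + (4)·2^2 + (-2)·2^3 + (-3)·2^4 = -43.
  |p(2)| = 43.
Check: |p(2)| = 43 ≤ 85 = M_tri(2). ✓ Equality does not hold at z = 2 (the coefficients have mixed signs, so the terms do not all align in phase there).

M_tri(2) = 85; |p(2)| = 43; equality at z=2: no.


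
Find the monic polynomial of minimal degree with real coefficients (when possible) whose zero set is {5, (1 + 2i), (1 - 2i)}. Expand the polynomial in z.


The polynomial is p(z) = ∏_{α ∈ S} (z − α), where S = {5, (1 + 2i), (1 - 2i)}.
Expanding the product yields: p(z) = z^3 -7·z^2 + 15·z -25.
Note conjugate pairs combine to real quadratics: (z − (1+2i))(z − (1−2i)) = z² − 2z + 5.
The resulting polynomial has degree 3 and real coefficients as required.

p(z) = z^3 -7·z^2 + 15·z -25.
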